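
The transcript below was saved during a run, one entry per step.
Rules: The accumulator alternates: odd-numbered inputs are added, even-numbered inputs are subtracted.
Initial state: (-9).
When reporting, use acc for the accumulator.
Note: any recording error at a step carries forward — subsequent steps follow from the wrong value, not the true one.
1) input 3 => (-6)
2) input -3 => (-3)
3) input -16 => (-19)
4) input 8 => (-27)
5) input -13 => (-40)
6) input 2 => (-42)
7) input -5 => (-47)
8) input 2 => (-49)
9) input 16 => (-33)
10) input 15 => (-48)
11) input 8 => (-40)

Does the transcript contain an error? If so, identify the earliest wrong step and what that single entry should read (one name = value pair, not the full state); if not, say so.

step 1: acc = -9 + 3 = -6 -> no discrepancy
step 2: acc = -6 - -3 = -3 -> agrees with the transcript
step 3: acc = -3 + -16 = -19 -> in agreement
step 4: acc = -19 - 8 = -27 -> agrees with the transcript
step 5: acc = -27 + -13 = -40 -> same as recorded
step 6: acc = -40 - 2 = -42 -> agrees with the transcript
step 7: acc = -42 + -5 = -47 -> consistent with the transcript
step 8: acc = -47 - 2 = -49 -> no discrepancy
step 9: acc = -49 + 16 = -33 -> matches
step 10: acc = -33 - 15 = -48 -> in agreement
step 11: acc = -48 + 8 = -40 -> matches
All entries verified; no error found.

no error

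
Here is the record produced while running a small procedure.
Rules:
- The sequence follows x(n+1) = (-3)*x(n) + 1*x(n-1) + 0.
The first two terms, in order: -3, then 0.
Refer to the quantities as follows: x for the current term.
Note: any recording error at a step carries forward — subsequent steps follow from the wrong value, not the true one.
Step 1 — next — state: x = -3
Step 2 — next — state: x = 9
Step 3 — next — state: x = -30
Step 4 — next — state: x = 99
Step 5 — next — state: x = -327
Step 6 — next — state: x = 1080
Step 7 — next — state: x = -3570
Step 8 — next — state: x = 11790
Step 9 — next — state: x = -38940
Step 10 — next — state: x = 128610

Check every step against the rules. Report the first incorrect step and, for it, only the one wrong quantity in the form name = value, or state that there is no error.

1. x = -3*(0) + (1)*(-3) + (0) = -3 (verified)
2. x = -3*(-3) + (1)*(0) + (0) = 9 (agrees with the record)
3. x = -3*(9) + (1)*(-3) + (0) = -30 (verified)
4. x = -3*(-30) + (1)*(9) + (0) = 99 (no discrepancy)
5. x = -3*(99) + (1)*(-30) + (0) = -327 (checks out)
6. x = -3*(-327) + (1)*(99) + (0) = 1080 (confirmed correct)
7. x = -3*(1080) + (1)*(-327) + (0) = -3567 (the record disagrees here)
Step 7 is the first one off; corrected, x = -3567.

step 7, x = -3567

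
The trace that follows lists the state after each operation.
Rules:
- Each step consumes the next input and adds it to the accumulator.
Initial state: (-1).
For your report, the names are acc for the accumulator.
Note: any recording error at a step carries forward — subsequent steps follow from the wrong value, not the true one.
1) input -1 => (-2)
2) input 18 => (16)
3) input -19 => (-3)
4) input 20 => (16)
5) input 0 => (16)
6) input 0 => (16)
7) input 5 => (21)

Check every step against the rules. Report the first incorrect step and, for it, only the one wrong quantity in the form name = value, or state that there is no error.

step 4, acc = 17

1. acc = -1 + -1 = -2 (exactly as logged)
2. acc = -2 + 18 = 16 (no discrepancy)
3. acc = 16 + -19 = -3 (exactly as logged)
4. acc = -3 + 20 = 17 (the trace disagrees here)
Conclusion: step 4 carries the first error; the entry should be acc = 17.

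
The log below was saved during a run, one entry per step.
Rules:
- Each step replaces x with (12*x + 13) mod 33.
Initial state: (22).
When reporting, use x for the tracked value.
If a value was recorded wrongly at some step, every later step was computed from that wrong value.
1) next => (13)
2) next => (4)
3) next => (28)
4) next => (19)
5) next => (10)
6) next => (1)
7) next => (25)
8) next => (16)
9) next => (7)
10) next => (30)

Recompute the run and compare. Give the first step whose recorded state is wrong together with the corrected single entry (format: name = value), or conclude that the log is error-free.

step 10, x = 31

Recomputing the run from the initial state:
step 1: x = 13
step 2: x = 4
step 3: x = 28
step 4: x = 19
step 5: x = 10
step 6: x = 1
step 7: x = 25
step 8: x = 16
step 9: x = 7
step 10: x = 31
The first disagreement with the log is at step 10, where the value should be x = 31.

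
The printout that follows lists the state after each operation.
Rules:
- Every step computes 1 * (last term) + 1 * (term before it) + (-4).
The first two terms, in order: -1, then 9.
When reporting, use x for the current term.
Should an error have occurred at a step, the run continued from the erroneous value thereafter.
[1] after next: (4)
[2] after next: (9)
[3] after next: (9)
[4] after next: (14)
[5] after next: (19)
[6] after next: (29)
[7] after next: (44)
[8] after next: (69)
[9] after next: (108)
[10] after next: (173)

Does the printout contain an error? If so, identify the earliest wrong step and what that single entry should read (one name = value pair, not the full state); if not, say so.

Recomputing the run from the initial state:
step 1: x = 4
step 2: x = 9
step 3: x = 9
step 4: x = 14
step 5: x = 19
step 6: x = 29
step 7: x = 44
step 8: x = 69
step 9: x = 109
step 10: x = 174
The first disagreement with the printout is at step 9, where the value should be x = 109.

step 9, x = 109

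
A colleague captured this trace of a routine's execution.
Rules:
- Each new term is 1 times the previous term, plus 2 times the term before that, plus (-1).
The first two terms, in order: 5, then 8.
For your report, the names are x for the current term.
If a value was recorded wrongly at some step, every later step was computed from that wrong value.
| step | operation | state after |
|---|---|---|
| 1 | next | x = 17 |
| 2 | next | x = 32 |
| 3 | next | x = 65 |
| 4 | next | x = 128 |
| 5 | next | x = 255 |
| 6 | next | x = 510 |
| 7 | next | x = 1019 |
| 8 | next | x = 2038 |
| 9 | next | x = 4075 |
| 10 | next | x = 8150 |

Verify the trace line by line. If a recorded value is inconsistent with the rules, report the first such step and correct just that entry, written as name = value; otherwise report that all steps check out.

Step 1: x = 1*(8) + (2)*(5) + (-1) = 17 — checks out.
Step 2: x = 1*(17) + (2)*(8) + (-1) = 32 — matches.
Step 3: x = 1*(32) + (2)*(17) + (-1) = 65 — no discrepancy.
Step 4: x = 1*(65) + (2)*(32) + (-1) = 128 — agrees with the trace.
Step 5: x = 1*(128) + (2)*(65) + (-1) = 257 — the trace disagrees here.
So the first discrepancy is step 5, where the right value is x = 257.

step 5, x = 257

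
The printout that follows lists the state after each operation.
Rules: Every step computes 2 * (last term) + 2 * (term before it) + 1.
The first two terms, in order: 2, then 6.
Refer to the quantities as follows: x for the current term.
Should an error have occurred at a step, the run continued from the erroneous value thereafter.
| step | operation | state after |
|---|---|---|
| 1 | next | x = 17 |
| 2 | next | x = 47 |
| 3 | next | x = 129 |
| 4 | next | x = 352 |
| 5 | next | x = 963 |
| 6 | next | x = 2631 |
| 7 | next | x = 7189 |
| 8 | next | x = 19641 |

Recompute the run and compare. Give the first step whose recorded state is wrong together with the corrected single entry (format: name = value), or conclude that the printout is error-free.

step 1: x = 2*(6) + (2)*(2) + (1) = 17 -> agrees with the printout
step 2: x = 2*(17) + (2)*(6) + (1) = 47 -> agrees with the printout
step 3: x = 2*(47) + (2)*(17) + (1) = 129 -> checks out
step 4: x = 2*(129) + (2)*(47) + (1) = 353 -> the recorded entry deviates here
First deviation found at step 4; the corrected entry is x = 353.

step 4, x = 353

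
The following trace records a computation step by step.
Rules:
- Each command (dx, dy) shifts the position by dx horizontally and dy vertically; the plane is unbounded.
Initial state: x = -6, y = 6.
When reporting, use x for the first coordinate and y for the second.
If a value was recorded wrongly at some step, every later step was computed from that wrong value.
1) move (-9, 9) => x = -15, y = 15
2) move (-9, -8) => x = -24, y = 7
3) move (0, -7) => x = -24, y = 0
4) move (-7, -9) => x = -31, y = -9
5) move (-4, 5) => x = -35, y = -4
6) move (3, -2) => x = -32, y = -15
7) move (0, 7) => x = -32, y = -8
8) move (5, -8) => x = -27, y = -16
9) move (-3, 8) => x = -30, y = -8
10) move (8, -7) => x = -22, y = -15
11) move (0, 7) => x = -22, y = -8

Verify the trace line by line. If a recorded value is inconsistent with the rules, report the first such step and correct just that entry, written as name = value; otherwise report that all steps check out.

step 6, y = -6

step 1: x = -6 + (-9) = -15, y = 6 + (9) = 15 -> confirmed correct
step 2: x = -15 + (-9) = -24, y = 15 + (-8) = 7 -> matches
step 3: x = -24 + (0) = -24, y = 7 + (-7) = 0 -> no discrepancy
step 4: x = -24 + (-7) = -31, y = 0 + (-9) = -9 -> checks out
step 5: x = -31 + (-4) = -35, y = -9 + (5) = -4 -> same as recorded
step 6: x = -35 + (3) = -32, y = -4 + (-2) = -6 -> not what was recorded
Conclusion: step 6 carries the first error; the entry should be y = -6.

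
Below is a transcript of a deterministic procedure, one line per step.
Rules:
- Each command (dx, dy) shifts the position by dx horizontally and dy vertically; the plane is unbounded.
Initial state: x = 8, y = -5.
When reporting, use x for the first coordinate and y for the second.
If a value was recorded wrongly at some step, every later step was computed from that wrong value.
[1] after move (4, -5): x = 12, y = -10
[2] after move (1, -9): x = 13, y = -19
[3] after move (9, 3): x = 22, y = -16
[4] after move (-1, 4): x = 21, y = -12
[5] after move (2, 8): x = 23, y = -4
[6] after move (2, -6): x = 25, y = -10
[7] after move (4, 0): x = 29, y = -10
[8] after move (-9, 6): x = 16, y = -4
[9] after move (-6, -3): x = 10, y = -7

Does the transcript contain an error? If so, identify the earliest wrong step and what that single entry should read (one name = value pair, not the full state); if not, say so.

step 8, x = 20

step 1: x = 8 + (4) = 12, y = -5 + (-5) = -10 -> in agreement
step 2: x = 12 + (1) = 13, y = -10 + (-9) = -19 -> agrees with the transcript
step 3: x = 13 + (9) = 22, y = -19 + (3) = -16 -> in agreement
step 4: x = 22 + (-1) = 21, y = -16 + (4) = -12 -> same as recorded
step 5: x = 21 + (2) = 23, y = -12 + (8) = -4 -> checks out
step 6: x = 23 + (2) = 25, y = -4 + (-6) = -10 -> verified
step 7: x = 25 + (4) = 29, y = -10 + (0) = -10 -> exactly as logged
step 8: x = 29 + (-9) = 20, y = -10 + (6) = -4 -> not what was recorded
That makes step 8 the first incorrect line — x = 20 is what it should show.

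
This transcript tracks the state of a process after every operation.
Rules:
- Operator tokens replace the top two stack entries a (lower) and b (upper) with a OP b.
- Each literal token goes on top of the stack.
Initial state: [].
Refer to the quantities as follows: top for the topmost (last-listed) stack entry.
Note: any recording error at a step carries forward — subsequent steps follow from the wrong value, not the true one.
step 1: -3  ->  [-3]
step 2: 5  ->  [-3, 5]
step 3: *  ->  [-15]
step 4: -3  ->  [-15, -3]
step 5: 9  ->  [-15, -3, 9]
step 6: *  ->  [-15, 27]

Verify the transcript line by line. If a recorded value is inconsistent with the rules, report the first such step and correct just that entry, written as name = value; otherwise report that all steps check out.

1. push -3: top = -3 (verified)
2. push 5: top = 5 (checks out)
3. -3 * 5 = -15 (consistent with the transcript)
4. push -3: top = -3 (consistent with the transcript)
5. push 9: top = 9 (in agreement)
6. -3 * 9 = -27 (not what was recorded)
First deviation found at step 6; the corrected entry is top = -27.

step 6, top = -27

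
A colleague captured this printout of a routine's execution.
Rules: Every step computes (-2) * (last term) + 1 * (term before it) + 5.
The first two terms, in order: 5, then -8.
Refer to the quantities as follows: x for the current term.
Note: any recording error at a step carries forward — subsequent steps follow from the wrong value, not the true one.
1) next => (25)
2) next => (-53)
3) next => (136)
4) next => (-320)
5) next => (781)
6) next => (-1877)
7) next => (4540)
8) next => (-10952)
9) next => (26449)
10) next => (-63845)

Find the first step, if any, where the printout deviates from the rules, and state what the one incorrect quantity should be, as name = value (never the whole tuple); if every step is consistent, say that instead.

step 1, x = 26

Recomputing the run from the initial state:
step 1: x = 26
step 2: x = -55
step 3: x = 141
step 4: x = -332
step 5: x = 810
step 6: x = -1947
step 7: x = 4709
step 8: x = -11360
step 9: x = 27434
step 10: x = -66223
The first disagreement with the printout is at step 1, where the value should be x = 26.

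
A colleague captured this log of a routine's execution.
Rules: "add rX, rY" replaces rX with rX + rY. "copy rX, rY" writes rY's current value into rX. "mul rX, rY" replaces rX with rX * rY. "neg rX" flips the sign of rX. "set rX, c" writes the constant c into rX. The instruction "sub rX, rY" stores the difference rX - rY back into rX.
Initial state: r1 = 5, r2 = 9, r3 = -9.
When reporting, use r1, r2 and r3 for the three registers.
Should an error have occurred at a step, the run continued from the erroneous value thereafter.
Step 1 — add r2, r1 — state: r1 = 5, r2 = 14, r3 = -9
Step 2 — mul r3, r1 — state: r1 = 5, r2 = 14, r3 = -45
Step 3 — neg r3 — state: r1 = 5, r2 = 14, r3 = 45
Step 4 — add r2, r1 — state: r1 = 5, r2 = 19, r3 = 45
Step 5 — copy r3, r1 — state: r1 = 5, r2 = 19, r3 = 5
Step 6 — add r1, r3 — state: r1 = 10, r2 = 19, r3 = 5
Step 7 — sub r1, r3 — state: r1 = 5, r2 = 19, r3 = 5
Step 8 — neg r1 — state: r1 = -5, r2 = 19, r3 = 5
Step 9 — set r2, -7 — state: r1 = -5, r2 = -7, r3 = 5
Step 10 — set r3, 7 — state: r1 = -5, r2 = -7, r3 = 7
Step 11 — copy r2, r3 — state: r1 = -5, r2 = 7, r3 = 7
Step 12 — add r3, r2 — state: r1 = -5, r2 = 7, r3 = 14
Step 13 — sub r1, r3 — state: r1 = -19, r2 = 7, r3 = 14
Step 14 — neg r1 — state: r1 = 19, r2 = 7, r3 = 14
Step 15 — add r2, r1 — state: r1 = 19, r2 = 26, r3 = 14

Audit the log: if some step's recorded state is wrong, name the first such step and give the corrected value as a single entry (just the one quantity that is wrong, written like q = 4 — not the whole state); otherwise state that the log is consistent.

no error

Step 1: r2 = 9 + 5 = 14 — confirmed correct.
Step 2: r3 = -9 * 5 = -45 — consistent with the log.
Step 3: r3 = -(-45) = 45 — confirmed correct.
Step 4: r2 = 14 + 5 = 19 — consistent with the log.
Step 5: r3 = 5 — checks out.
Step 6: r1 = 5 + 5 = 10 — confirmed correct.
Step 7: r1 = 10 - 5 = 5 — exactly as logged.
Step 8: r1 = -(5) = -5 — confirmed correct.
Step 9: r2 = -7 — agrees with the log.
Step 10: r3 = 7 — verified.
Step 11: r2 = 7 — in agreement.
Step 12: r3 = 7 + 7 = 14 — checks out.
Step 13: r1 = -5 - 14 = -19 — agrees with the log.
Step 14: r1 = -(-19) = 19 — matches.
Step 15: r2 = 7 + 19 = 26 — consistent with the log.
No step deviates from the rules.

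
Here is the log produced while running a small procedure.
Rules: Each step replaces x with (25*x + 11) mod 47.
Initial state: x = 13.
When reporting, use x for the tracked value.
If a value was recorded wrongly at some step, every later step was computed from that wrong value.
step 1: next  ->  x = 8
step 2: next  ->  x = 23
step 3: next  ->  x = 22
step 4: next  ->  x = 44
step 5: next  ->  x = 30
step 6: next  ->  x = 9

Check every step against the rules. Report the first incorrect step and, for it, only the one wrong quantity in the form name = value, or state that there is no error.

Recomputing the run from the initial state:
step 1: x = 7
step 2: x = 45
step 3: x = 8
step 4: x = 23
step 5: x = 22
step 6: x = 44
The first disagreement with the log is at step 1, where the value should be x = 7.

step 1, x = 7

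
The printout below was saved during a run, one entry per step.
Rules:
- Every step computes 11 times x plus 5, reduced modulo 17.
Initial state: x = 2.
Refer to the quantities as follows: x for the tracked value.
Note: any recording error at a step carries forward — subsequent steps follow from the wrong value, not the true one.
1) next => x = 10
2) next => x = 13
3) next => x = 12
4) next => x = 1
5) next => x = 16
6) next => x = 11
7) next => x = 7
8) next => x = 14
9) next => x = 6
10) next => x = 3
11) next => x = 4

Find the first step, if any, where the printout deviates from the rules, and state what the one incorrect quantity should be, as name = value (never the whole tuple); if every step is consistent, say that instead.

no error

1. x = (11*2 + 5) mod 17 = 10 (no discrepancy)
2. x = (11*10 + 5) mod 17 = 13 (agrees with the printout)
3. x = (11*13 + 5) mod 17 = 12 (in agreement)
4. x = (11*12 + 5) mod 17 = 1 (agrees with the printout)
5. x = (11*1 + 5) mod 17 = 16 (checks out)
6. x = (11*16 + 5) mod 17 = 11 (exactly as logged)
7. x = (11*11 + 5) mod 17 = 7 (verified)
8. x = (11*7 + 5) mod 17 = 14 (same as recorded)
9. x = (11*14 + 5) mod 17 = 6 (no discrepancy)
10. x = (11*6 + 5) mod 17 = 3 (no discrepancy)
11. x = (11*3 + 5) mod 17 = 4 (consistent with the printout)
All entries verified; no error found.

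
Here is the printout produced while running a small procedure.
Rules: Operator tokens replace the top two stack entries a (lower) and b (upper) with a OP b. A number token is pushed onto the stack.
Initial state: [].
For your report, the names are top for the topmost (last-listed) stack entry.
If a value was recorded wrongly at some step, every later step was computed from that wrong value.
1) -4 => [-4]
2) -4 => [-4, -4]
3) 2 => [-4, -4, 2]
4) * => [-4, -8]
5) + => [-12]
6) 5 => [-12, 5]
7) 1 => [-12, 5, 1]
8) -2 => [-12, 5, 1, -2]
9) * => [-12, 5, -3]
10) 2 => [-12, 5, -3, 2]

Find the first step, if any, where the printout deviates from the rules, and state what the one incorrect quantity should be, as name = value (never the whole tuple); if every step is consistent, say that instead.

step 9, top = -2

Step 1: push -4: top = -4 — same as recorded.
Step 2: push -4: top = -4 — same as recorded.
Step 3: push 2: top = 2 — consistent with the printout.
Step 4: -4 * 2 = -8 — confirmed correct.
Step 5: -4 + -8 = -12 — verified.
Step 6: push 5: top = 5 — agrees with the printout.
Step 7: push 1: top = 1 — same as recorded.
Step 8: push -2: top = -2 — confirmed correct.
Step 9: 1 * -2 = -2 — the recorded entry deviates here.
Step 9 is the first one off; corrected, top = -2.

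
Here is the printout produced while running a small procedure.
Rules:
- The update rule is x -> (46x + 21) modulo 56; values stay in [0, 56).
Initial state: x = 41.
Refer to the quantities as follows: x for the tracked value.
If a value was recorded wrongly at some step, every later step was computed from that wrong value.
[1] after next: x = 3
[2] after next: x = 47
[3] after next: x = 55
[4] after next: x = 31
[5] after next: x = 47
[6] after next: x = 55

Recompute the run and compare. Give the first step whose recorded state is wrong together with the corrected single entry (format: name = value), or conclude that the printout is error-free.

no error

Step 1: x = (46*41 + 21) mod 56 = 3 — exactly as logged.
Step 2: x = (46*3 + 21) mod 56 = 47 — confirmed correct.
Step 3: x = (46*47 + 21) mod 56 = 55 — exactly as logged.
Step 4: x = (46*55 + 21) mod 56 = 31 — checks out.
Step 5: x = (46*31 + 21) mod 56 = 47 — confirmed correct.
Step 6: x = (46*47 + 21) mod 56 = 55 — in agreement.
All steps check out; nothing to correct.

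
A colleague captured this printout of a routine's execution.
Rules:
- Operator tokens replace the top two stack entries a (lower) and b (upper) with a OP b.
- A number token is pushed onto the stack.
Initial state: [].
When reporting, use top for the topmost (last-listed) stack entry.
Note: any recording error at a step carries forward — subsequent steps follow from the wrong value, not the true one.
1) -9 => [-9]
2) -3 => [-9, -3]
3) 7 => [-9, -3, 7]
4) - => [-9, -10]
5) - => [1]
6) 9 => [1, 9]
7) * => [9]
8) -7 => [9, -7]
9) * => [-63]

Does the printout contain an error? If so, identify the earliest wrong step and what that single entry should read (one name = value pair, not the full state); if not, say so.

Recomputing the run from the initial state:
step 1: [-9]
step 2: [-9, -3]
step 3: [-9, -3, 7]
step 4: [-9, -10]
step 5: [1]
step 6: [1, 9]
step 7: [9]
step 8: [9, -7]
step 9: [-63]
This matches the printout at every step.

no error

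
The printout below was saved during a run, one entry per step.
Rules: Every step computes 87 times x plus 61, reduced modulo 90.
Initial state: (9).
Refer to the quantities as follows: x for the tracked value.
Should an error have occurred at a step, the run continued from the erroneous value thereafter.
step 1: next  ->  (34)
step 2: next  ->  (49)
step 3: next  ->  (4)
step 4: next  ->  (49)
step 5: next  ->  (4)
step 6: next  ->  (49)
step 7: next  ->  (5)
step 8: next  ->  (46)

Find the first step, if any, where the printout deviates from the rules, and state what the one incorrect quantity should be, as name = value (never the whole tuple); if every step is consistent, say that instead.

step 1: x = (87*9 + 61) mod 90 = 34 -> no discrepancy
step 2: x = (87*34 + 61) mod 90 = 49 -> checks out
step 3: x = (87*49 + 61) mod 90 = 4 -> agrees with the printout
step 4: x = (87*4 + 61) mod 90 = 49 -> in agreement
step 5: x = (87*49 + 61) mod 90 = 4 -> in agreement
step 6: x = (87*4 + 61) mod 90 = 49 -> exactly as logged
step 7: x = (87*49 + 61) mod 90 = 4 -> the printout has a different value
That makes step 7 the first incorrect line — x = 4 is what it should show.

step 7, x = 4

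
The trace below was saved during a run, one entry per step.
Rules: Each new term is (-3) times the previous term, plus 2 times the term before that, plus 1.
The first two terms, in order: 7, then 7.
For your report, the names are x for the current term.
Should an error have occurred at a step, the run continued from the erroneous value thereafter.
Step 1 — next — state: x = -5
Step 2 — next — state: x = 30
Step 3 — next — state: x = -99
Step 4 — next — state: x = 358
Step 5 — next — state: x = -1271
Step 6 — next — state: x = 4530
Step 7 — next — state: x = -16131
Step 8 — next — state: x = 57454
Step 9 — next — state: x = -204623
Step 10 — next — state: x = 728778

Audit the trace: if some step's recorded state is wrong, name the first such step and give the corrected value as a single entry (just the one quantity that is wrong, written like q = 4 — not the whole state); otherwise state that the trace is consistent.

step 1, x = -6

step 1: x = -3*(7) + (2)*(7) + (1) = -6 -> not what was recorded
So the first discrepancy is step 1, where the right value is x = -6.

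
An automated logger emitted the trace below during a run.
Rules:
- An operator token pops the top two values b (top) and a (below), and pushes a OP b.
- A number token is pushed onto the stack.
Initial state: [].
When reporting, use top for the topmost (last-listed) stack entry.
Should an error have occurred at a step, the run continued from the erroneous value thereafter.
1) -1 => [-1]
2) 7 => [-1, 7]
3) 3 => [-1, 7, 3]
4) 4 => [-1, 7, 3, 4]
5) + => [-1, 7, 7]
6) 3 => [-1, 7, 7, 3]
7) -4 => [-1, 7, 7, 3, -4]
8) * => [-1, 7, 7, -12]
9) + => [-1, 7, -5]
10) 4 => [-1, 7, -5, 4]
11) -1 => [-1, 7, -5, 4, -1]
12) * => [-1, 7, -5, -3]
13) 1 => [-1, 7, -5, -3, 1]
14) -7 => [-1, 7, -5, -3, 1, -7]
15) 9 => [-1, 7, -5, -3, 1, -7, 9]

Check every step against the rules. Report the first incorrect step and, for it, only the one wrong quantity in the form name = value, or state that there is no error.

Step 1: push -1: top = -1 — agrees with the trace.
Step 2: push 7: top = 7 — consistent with the trace.
Step 3: push 3: top = 3 — verified.
Step 4: push 4: top = 4 — matches.
Step 5: 3 + 4 = 7 — confirmed correct.
Step 6: push 3: top = 3 — same as recorded.
Step 7: push -4: top = -4 — exactly as logged.
Step 8: 3 * -4 = -12 — confirmed correct.
Step 9: 7 + -12 = -5 — matches.
Step 10: push 4: top = 4 — matches.
Step 11: push -1: top = -1 — in agreement.
Step 12: 4 * -1 = -4 — this is not what the trace shows.
So the first discrepancy is step 12, where the right value is top = -4.

step 12, top = -4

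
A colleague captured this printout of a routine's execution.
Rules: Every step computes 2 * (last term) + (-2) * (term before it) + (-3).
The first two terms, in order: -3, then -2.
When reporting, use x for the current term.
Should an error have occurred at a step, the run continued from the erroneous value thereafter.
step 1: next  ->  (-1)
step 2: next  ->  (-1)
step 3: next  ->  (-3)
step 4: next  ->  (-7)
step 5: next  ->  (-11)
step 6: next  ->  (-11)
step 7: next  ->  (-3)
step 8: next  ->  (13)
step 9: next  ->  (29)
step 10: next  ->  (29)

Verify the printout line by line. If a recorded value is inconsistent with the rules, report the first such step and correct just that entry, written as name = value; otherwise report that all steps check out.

no error

Step 1: x = 2*(-2) + (-2)*(-3) + (-3) = -1 — no discrepancy.
Step 2: x = 2*(-1) + (-2)*(-2) + (-3) = -1 — in agreement.
Step 3: x = 2*(-1) + (-2)*(-1) + (-3) = -3 — consistent with the printout.
Step 4: x = 2*(-3) + (-2)*(-1) + (-3) = -7 — verified.
Step 5: x = 2*(-7) + (-2)*(-3) + (-3) = -11 — in agreement.
Step 6: x = 2*(-11) + (-2)*(-7) + (-3) = -11 — in agreement.
Step 7: x = 2*(-11) + (-2)*(-11) + (-3) = -3 — consistent with the printout.
Step 8: x = 2*(-3) + (-2)*(-11) + (-3) = 13 — verified.
Step 9: x = 2*(13) + (-2)*(-3) + (-3) = 29 — no discrepancy.
Step 10: x = 2*(29) + (-2)*(13) + (-3) = 29 — agrees with the printout.
All entries verified; no error found.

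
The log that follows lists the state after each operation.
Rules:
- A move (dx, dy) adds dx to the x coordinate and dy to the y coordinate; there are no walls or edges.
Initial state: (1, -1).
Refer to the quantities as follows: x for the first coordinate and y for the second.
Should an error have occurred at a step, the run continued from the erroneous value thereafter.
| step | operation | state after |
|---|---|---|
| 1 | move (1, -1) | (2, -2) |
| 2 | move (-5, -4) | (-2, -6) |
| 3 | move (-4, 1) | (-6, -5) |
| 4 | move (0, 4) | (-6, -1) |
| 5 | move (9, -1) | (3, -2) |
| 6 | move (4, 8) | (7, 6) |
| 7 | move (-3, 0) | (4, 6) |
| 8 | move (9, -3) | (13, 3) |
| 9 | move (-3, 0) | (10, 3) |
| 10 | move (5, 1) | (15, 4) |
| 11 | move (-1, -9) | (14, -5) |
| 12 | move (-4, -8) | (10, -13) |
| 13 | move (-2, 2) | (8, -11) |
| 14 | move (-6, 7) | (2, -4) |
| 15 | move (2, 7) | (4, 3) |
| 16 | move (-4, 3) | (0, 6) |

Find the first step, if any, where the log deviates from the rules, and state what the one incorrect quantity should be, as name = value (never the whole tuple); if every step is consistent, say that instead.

step 2, x = -3

Recomputing the run from the initial state:
step 1: x = 2, y = -2
step 2: x = -3, y = -6
step 3: x = -7, y = -5
step 4: x = -7, y = -1
step 5: x = 2, y = -2
step 6: x = 6, y = 6
step 7: x = 3, y = 6
step 8: x = 12, y = 3
step 9: x = 9, y = 3
step 10: x = 14, y = 4
step 11: x = 13, y = -5
step 12: x = 9, y = -13
step 13: x = 7, y = -11
step 14: x = 1, y = -4
step 15: x = 3, y = 3
step 16: x = -1, y = 6
The first disagreement with the log is at step 2, where the value should be x = -3.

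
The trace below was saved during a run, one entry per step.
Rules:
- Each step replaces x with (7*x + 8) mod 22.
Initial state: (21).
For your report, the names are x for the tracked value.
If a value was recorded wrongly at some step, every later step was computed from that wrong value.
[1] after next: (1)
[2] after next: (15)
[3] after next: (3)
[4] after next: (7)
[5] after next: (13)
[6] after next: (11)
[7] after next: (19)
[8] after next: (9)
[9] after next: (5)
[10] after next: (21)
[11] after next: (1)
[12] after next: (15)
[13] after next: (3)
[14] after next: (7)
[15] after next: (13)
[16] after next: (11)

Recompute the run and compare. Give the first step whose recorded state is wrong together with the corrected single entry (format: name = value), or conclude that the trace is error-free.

no error

Step 1: x = (7*21 + 8) mod 22 = 1 — in agreement.
Step 2: x = (7*1 + 8) mod 22 = 15 — matches.
Step 3: x = (7*15 + 8) mod 22 = 3 — in agreement.
Step 4: x = (7*3 + 8) mod 22 = 7 — checks out.
Step 5: x = (7*7 + 8) mod 22 = 13 — matches.
Step 6: x = (7*13 + 8) mod 22 = 11 — agrees with the trace.
Step 7: x = (7*11 + 8) mod 22 = 19 — exactly as logged.
Step 8: x = (7*19 + 8) mod 22 = 9 — agrees with the trace.
Step 9: x = (7*9 + 8) mod 22 = 5 — no discrepancy.
Step 10: x = (7*5 + 8) mod 22 = 21 — agrees with the trace.
Step 11: x = (7*21 + 8) mod 22 = 1 — in agreement.
Step 12: x = (7*1 + 8) mod 22 = 15 — exactly as logged.
Step 13: x = (7*15 + 8) mod 22 = 3 — in agreement.
Step 14: x = (7*3 + 8) mod 22 = 7 — same as recorded.
Step 15: x = (7*7 + 8) mod 22 = 13 — verified.
Step 16: x = (7*13 + 8) mod 22 = 11 — matches.
No step deviates from the rules.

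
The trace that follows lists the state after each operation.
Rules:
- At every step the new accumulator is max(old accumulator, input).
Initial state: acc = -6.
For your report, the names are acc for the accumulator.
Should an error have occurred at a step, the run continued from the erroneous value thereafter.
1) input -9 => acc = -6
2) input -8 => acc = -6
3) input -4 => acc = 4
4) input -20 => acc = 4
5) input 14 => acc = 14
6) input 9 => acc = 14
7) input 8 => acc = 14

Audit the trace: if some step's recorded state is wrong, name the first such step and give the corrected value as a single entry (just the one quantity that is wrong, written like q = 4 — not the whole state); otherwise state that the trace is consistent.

step 3, acc = -4

1. acc = max(-6, -9) = -6 (confirmed correct)
2. acc = max(-6, -8) = -6 (agrees with the trace)
3. acc = max(-6, -4) = -4 (a discrepancy with the trace)
First incorrect step: 3; the correct value is acc = -4.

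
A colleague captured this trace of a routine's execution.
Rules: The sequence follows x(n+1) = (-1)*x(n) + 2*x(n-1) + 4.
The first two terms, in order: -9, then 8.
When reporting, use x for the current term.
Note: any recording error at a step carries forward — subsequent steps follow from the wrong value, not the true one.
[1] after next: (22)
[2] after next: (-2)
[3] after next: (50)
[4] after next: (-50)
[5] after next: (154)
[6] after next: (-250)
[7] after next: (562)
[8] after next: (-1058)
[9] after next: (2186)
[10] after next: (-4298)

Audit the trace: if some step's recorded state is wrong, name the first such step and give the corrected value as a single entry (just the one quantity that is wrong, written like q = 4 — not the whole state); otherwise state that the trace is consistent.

Step 1: x = -1*(8) + (2)*(-9) + (4) = -22 — not what was recorded.
So the first discrepancy is step 1, where the right value is x = -22.

step 1, x = -22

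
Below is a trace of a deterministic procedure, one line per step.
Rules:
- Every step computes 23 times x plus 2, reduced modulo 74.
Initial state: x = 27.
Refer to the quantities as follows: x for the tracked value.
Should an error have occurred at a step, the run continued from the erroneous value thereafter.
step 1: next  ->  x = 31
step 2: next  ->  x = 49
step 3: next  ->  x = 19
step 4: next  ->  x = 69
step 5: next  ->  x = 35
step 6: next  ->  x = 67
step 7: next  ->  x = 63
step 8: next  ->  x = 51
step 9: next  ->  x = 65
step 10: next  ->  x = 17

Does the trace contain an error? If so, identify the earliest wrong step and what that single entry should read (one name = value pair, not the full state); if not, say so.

step 8, x = 45

1. x = (23*27 + 2) mod 74 = 31 (in agreement)
2. x = (23*31 + 2) mod 74 = 49 (verified)
3. x = (23*49 + 2) mod 74 = 19 (confirmed correct)
4. x = (23*19 + 2) mod 74 = 69 (matches)
5. x = (23*69 + 2) mod 74 = 35 (exactly as logged)
6. x = (23*35 + 2) mod 74 = 67 (consistent with the trace)
7. x = (23*67 + 2) mod 74 = 63 (verified)
8. x = (23*63 + 2) mod 74 = 45 (the trace has a different value)
So the first discrepancy is step 8, where the right value is x = 45.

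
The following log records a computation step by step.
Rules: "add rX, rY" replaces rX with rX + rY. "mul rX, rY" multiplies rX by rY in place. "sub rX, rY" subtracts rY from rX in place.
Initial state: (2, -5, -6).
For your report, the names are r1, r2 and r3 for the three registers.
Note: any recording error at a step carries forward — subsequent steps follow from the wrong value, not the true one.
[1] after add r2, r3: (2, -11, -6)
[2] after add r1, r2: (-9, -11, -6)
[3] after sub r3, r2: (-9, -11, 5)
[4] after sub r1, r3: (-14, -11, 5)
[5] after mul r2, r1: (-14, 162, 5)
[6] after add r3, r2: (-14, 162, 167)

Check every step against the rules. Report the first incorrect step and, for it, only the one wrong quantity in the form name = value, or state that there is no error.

step 5, r2 = 154

1. r2 = -5 + -6 = -11 (verified)
2. r1 = 2 + -11 = -9 (checks out)
3. r3 = -6 - -11 = 5 (no discrepancy)
4. r1 = -9 - 5 = -14 (consistent with the log)
5. r2 = -11 * -14 = 154 (the log disagrees here)
The earliest wrong entry is at step 5: it should read r2 = 154.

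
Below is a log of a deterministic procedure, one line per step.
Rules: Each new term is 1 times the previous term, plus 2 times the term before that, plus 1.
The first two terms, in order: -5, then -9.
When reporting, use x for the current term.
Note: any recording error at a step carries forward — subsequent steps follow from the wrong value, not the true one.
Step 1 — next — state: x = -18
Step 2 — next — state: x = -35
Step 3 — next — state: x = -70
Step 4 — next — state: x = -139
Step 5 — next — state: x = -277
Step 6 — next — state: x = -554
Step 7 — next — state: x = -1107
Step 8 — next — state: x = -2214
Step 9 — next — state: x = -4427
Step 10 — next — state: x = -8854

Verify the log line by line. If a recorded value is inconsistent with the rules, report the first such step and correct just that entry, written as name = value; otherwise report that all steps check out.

step 5, x = -278

Step 1: x = 1*(-9) + (2)*(-5) + (1) = -18 — same as recorded.
Step 2: x = 1*(-18) + (2)*(-9) + (1) = -35 — in agreement.
Step 3: x = 1*(-35) + (2)*(-18) + (1) = -70 — in agreement.
Step 4: x = 1*(-70) + (2)*(-35) + (1) = -139 — checks out.
Step 5: x = 1*(-139) + (2)*(-70) + (1) = -278 — the recorded entry deviates here.
The audit stops at step 5: the recorded entry is wrong and should be x = -278.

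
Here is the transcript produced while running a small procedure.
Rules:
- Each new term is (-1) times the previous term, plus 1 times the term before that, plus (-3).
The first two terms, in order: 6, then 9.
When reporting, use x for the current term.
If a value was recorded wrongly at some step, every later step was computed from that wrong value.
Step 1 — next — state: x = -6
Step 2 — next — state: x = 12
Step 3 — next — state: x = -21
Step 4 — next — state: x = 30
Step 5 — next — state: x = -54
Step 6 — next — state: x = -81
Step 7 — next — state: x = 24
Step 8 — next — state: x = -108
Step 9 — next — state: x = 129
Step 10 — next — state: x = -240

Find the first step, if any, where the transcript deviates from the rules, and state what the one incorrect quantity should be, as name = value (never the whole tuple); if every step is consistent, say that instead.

step 6, x = 81

Step 1: x = -1*(9) + (1)*(6) + (-3) = -6 — confirmed correct.
Step 2: x = -1*(-6) + (1)*(9) + (-3) = 12 — exactly as logged.
Step 3: x = -1*(12) + (1)*(-6) + (-3) = -21 — consistent with the transcript.
Step 4: x = -1*(-21) + (1)*(12) + (-3) = 30 — in agreement.
Step 5: x = -1*(30) + (1)*(-21) + (-3) = -54 — verified.
Step 6: x = -1*(-54) + (1)*(30) + (-3) = 81 — the transcript has a different value.
The audit stops at step 6: the recorded entry is wrong and should be x = 81.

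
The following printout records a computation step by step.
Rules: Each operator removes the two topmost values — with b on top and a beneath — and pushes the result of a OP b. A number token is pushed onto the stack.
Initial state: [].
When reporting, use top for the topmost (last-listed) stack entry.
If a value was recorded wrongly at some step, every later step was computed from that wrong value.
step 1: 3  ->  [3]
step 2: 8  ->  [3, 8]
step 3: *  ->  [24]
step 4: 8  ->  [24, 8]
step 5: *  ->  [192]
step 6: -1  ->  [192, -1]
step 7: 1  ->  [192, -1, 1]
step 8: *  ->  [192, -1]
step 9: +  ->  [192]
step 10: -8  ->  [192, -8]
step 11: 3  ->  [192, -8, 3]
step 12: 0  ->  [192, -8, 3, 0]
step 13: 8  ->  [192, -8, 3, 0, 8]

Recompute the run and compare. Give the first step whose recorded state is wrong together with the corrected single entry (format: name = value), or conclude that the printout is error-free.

1. push 3: top = 3 (agrees with the printout)
2. push 8: top = 8 (verified)
3. 3 * 8 = 24 (exactly as logged)
4. push 8: top = 8 (matches)
5. 24 * 8 = 192 (matches)
6. push -1: top = -1 (in agreement)
7. push 1: top = 1 (consistent with the printout)
8. -1 * 1 = -1 (in agreement)
9. 192 + -1 = 191 (first mismatch against the printout)
Conclusion: step 9 carries the first error; the entry should be top = 191.

step 9, top = 191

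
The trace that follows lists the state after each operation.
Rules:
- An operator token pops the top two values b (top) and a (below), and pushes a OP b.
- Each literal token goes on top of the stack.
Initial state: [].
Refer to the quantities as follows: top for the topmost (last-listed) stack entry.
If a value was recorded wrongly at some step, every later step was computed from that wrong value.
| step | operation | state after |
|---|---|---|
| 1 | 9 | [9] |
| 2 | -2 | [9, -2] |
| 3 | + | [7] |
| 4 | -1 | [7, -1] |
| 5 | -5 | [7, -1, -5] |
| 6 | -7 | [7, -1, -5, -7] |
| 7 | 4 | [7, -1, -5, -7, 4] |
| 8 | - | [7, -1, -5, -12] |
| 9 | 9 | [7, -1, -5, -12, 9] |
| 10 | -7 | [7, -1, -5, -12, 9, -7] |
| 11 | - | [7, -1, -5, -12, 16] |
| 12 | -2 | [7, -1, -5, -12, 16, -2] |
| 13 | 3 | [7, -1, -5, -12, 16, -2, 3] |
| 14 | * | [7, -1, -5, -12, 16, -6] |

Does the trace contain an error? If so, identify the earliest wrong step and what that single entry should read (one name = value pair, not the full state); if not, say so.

step 1: push 9: top = 9 -> verified
step 2: push -2: top = -2 -> same as recorded
step 3: 9 + -2 = 7 -> exactly as logged
step 4: push -1: top = -1 -> verified
step 5: push -5: top = -5 -> confirmed correct
step 6: push -7: top = -7 -> confirmed correct
step 7: push 4: top = 4 -> in agreement
step 8: -7 - 4 = -11 -> the recorded entry deviates here
So the first discrepancy is step 8, where the right value is top = -11.

step 8, top = -11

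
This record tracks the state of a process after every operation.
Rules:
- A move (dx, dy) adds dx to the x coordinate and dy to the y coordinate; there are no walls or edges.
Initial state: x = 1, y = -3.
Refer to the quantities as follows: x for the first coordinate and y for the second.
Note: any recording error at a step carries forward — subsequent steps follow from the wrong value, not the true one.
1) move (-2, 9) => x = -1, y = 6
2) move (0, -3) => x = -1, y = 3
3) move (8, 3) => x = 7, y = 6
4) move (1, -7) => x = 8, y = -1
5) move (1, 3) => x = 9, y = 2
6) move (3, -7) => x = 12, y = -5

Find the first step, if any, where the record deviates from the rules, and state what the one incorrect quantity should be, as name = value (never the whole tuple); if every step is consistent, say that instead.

no error

Step 1: x = 1 + (-2) = -1, y = -3 + (9) = 6 — checks out.
Step 2: x = -1 + (0) = -1, y = 6 + (-3) = 3 — verified.
Step 3: x = -1 + (8) = 7, y = 3 + (3) = 6 — confirmed correct.
Step 4: x = 7 + (1) = 8, y = 6 + (-7) = -1 — matches.
Step 5: x = 8 + (1) = 9, y = -1 + (3) = 2 — no discrepancy.
Step 6: x = 9 + (3) = 12, y = 2 + (-7) = -5 — same as recorded.
Every step is consistent.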